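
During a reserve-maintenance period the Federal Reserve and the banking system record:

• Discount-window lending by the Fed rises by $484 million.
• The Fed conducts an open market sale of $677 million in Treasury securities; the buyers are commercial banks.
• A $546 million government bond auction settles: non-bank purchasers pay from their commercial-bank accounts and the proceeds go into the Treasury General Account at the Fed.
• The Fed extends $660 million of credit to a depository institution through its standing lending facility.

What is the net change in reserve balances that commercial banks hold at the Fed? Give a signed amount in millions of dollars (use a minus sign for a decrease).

-$79 million

Discount-window loan $484 million: the loan is credited to the bank's reserve account → +$484M.
OMO sale (to banks) $677 million: the buying banks pay out of their reserve balances → −$677M.
Government account inflow $546 million: funds move from bank reserves into the government account → −$546M.
Discount-window loan $660 million: the loan is credited to the bank's reserve account → +$660M.
Net: 484 − 677 − 546 + 660 = -$79 million.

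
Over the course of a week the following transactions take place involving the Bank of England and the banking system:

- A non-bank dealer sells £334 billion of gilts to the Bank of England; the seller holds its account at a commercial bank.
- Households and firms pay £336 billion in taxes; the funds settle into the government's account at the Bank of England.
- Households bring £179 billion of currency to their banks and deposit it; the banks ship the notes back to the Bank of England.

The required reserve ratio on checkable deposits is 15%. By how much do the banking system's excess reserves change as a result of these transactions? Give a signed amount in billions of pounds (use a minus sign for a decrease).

Asset purchase (from non-banks) £334 billion: reserves +£334B, deposits +£334B.
Government account inflow £336 billion: reserves −£336B, deposits −£336B.
Currency deposit £179 billion: reserves +£179B, deposits +£179B.
Totals: Δreserves = +£177B, Δdeposits = +£177B.
Δrequired reserves = 15% × +£177B = +£26.55B.
Δexcess reserves = Δreserves − Δrequired = +£177B − (+£26.55B) = +£150.45 billion.

+£150.45 billion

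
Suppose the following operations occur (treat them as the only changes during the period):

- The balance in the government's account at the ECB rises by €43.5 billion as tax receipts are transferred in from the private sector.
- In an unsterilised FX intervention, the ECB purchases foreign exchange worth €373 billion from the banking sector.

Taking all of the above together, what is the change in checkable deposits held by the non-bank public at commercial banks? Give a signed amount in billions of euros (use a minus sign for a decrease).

ECB balance sheet:
  Assets:      Foreign assets +€373B
  Liabilities: Bank reserves +€329.5B, Government deposits +€43.5B
Commercial banking system:
  Assets:      Reserves at CB +€329.5B, Foreign assets −€373B
  Liabilities: Checkable deposits −€43.5B
So the change in checkable deposits held by the non-bank public at commercial banks is -€43.5 billion.

-€43.5 billion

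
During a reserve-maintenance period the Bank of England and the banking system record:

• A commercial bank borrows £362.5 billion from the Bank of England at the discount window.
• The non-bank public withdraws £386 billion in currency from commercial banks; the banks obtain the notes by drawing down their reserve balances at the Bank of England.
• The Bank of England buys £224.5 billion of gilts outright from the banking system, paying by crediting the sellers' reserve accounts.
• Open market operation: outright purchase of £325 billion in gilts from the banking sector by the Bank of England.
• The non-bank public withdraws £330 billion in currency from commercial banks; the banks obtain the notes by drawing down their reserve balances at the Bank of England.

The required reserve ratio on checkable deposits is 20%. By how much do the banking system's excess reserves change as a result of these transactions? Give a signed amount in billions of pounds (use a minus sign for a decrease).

+£339.2 billion

Discount-window loan £362.5 billion: reserves +£362.5B, deposits 0.
Currency withdrawal £386 billion: reserves −£386B, deposits −£386B.
OMO purchase (from banks) £224.5 billion: reserves +£224.5B, deposits 0.
OMO purchase (from banks) £325 billion: reserves +£325B, deposits 0.
Currency withdrawal £330 billion: reserves −£330B, deposits −£330B.
Totals: Δreserves = +£196B, Δdeposits = −£716B.
Δrequired reserves = 20% × −£716B = −£143.2B.
Δexcess reserves = Δreserves − Δrequired = +£196B − (−£143.2B) = +£339.2 billion.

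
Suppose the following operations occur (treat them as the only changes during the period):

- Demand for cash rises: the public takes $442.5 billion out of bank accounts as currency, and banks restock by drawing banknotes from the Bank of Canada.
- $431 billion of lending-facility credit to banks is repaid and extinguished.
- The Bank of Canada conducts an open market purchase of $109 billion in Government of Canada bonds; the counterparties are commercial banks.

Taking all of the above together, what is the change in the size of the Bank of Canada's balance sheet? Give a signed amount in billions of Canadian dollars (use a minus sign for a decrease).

Currency withdrawal $442.5 billion: only the composition of liabilities changes → 0.
Discount-window repayment $431 billion: a Bank of Canada asset is shed → −$431B.
OMO purchase (from banks) $109 billion: a Bank of Canada asset is acquired → +$109B.
Net: 0 − 431 + 109 = -$322 billion.

-$322 billion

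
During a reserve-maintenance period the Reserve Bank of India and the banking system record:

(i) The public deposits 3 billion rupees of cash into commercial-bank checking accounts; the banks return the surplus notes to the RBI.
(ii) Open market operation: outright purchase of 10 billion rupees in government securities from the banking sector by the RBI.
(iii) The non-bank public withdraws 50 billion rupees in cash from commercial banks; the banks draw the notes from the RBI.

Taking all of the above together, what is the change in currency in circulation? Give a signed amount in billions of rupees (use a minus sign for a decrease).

+47 billion

Currency deposit 3 billion rupees: notes return to the central bank → −3B.
OMO purchase (from banks) 10 billion rupees: no currency enters or leaves circulation → 0.
Currency withdrawal 50 billion rupees: notes leave the central bank → +50B.
Net: −3 + 0 + 50 = +47 billion.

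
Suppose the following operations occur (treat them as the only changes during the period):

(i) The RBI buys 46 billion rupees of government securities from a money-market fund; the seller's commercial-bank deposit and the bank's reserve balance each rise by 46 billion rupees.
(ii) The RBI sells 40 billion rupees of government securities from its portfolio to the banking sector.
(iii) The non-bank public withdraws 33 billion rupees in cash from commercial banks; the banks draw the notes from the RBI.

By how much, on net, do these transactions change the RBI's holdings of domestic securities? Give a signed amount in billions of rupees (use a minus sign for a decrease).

+6 billion

Asset purchase (from non-banks) 46 billion rupees: securities added to the RBI's portfolio → +46B.
OMO sale (to banks) 40 billion rupees: securities removed from the RBI's portfolio → −40B.
Currency withdrawal 33 billion rupees: the RBI's securities portfolio is untouched → 0.
Net: 46 − 40 + 0 = +6 billion.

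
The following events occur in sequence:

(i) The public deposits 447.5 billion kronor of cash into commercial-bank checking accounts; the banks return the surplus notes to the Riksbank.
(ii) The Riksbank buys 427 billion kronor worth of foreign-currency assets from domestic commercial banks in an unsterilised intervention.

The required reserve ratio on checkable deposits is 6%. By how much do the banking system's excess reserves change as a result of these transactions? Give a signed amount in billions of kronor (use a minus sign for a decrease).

+847.65 billion

Currency deposit 447.5 billion kronor: reserves +447.5B, deposits +447.5B.
FX purchase 427 billion kronor: reserves +427B, deposits 0.
Totals: Δreserves = +874.5B, Δdeposits = +447.5B.
Δrequired reserves = 6% × +447.5B = +26.85B.
Δexcess reserves = Δreserves − Δrequired = +874.5B − (+26.85B) = +847.65 billion.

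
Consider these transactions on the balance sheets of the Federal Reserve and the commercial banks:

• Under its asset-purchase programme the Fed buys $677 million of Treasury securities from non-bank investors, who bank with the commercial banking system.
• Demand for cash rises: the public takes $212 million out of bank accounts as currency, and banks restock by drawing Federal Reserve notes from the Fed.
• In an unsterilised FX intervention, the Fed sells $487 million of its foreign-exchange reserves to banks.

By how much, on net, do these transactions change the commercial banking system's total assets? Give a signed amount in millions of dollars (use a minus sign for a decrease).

Asset purchase (from non-banks) $677 million: bank balance sheets expand → +$677M.
Currency withdrawal $212 million: bank balance sheets shrink → −$212M.
FX sale $487 million: just an asset swap on bank balance sheets → 0.
Net: 677 − 212 + 0 = +$465 million.

+$465 million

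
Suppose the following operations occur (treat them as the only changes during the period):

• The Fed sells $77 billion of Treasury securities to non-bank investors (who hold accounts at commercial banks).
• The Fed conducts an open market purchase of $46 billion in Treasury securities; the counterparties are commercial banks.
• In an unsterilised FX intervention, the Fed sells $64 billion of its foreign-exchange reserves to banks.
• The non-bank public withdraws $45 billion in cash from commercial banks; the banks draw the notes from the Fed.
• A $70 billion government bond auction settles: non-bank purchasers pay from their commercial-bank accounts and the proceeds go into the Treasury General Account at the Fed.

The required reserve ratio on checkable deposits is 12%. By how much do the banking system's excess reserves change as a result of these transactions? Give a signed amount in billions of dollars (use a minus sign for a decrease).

Asset sale (to non-banks) $77 billion: reserves −$77B, deposits −$77B.
OMO purchase (from banks) $46 billion: reserves +$46B, deposits 0.
FX sale $64 billion: reserves −$64B, deposits 0.
Currency withdrawal $45 billion: reserves −$45B, deposits −$45B.
Government account inflow $70 billion: reserves −$70B, deposits −$70B.
Totals: Δreserves = −$210B, Δdeposits = −$192B.
Δrequired reserves = 12% × −$192B = −$23.04B.
Δexcess reserves = Δreserves − Δrequired = −$210B − (−$23.04B) = -$186.96 billion.

-$186.96 billion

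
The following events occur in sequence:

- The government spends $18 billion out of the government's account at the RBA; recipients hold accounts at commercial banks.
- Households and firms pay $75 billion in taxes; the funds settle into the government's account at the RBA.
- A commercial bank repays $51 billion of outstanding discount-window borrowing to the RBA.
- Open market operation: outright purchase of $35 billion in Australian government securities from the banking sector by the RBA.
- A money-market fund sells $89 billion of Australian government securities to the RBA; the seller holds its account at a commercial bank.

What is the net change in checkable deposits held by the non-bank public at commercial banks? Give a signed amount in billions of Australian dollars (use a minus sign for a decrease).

+$32 billion

Government spending $18 billion: non-bank counterparties' bank balances rise → +$18B.
Government account inflow $75 billion: non-bank counterparties' bank balances fall → −$75B.
Discount-window repayment $51 billion: the counterparty is a bank, so public deposits are unchanged → 0.
OMO purchase (from banks) $35 billion: the counterparty is a bank, so public deposits are unchanged → 0.
Asset purchase (from non-banks) $89 billion: non-bank counterparties' bank balances rise → +$89B.
Net: 18 − 75 + 0 + 0 + 89 = +$32 billion.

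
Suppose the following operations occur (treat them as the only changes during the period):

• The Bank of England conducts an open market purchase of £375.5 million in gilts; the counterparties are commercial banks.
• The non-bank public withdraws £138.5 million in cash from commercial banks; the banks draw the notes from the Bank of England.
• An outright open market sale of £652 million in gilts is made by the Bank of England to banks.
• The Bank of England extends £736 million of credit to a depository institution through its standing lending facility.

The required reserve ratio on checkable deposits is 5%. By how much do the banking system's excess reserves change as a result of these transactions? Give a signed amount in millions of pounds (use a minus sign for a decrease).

OMO purchase (from banks) £375.5 million: reserves +£375.5M, deposits 0.
Currency withdrawal £138.5 million: reserves −£138.5M, deposits −£138.5M.
OMO sale (to banks) £652 million: reserves −£652M, deposits 0.
Discount-window loan £736 million: reserves +£736M, deposits 0.
Totals: Δreserves = +£321M, Δdeposits = −£138.5M.
Δrequired reserves = 5% × −£138.5M = −£6.925M.
Δexcess reserves = Δreserves − Δrequired = +£321M − (−£6.925M) = +£327.925 million.

+£327.925 million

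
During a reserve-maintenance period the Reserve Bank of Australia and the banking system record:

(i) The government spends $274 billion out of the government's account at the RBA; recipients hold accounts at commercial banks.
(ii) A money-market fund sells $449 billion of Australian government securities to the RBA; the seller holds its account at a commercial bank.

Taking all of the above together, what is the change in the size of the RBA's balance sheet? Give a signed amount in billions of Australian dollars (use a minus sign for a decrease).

RBA balance sheet:
  Assets:      Securities +$449B
  Liabilities: Bank reserves +$723B, Government deposits −$274B
Commercial banking system:
  Assets:      Reserves at CB +$723B
  Liabilities: Checkable deposits +$723B
Change in total RBA assets = +$449 billion.

+$449 billion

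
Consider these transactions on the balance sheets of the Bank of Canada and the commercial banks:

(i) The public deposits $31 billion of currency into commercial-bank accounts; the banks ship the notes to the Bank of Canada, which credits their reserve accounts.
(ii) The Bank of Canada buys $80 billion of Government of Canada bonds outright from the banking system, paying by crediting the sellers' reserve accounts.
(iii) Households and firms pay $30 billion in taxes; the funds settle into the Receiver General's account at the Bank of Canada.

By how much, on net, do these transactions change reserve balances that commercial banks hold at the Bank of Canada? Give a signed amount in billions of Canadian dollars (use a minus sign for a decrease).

+$81 billion

Currency deposit $31 billion: returned notes are swapped for reserve credit → +$31B.
OMO purchase (from banks) $80 billion: the Bank of Canada pays by crediting reserve accounts → +$80B.
Government account inflow $30 billion: funds move from bank reserves into the government account → −$30B.
Net: 31 + 80 − 30 = +$81 billion.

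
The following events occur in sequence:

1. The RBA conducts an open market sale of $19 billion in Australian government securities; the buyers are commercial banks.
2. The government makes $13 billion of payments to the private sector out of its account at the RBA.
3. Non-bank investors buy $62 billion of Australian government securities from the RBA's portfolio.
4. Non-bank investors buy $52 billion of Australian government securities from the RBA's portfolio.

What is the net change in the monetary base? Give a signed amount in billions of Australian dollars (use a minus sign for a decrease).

-$120 billion

OMO sale (to banks) $19 billion: RBA balance sheet contracts → −$19B.
Government spending $13 billion: a non-base liability converts back to reserves → +$13B.
Asset sale (to non-banks) $62 billion: RBA balance sheet contracts → −$62B.
Asset sale (to non-banks) $52 billion: RBA balance sheet contracts → −$52B.
Net: −19 + 13 − 62 − 52 = -$120 billion.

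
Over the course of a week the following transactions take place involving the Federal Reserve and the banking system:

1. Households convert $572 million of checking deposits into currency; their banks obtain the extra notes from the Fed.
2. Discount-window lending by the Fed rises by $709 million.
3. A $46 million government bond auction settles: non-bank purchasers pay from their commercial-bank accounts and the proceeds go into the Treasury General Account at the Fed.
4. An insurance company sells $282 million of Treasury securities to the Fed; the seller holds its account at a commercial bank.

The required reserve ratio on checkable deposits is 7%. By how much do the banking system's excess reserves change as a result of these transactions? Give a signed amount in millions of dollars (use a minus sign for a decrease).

Currency withdrawal $572 million: reserves −$572M, deposits −$572M.
Discount-window loan $709 million: reserves +$709M, deposits 0.
Government account inflow $46 million: reserves −$46M, deposits −$46M.
Asset purchase (from non-banks) $282 million: reserves +$282M, deposits +$282M.
Totals: Δreserves = +$373M, Δdeposits = −$336M.
Δrequired reserves = 7% × −$336M = −$23.52M.
Δexcess reserves = Δreserves − Δrequired = +$373M − (−$23.52M) = +$396.52 million.

+$396.52 million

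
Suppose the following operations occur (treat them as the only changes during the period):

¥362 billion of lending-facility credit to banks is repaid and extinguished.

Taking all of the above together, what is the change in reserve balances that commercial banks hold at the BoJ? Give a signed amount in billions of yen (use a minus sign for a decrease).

Discount-window repayment ¥362 billion: repayment is debited from reserves → −¥362B.

-¥362 billion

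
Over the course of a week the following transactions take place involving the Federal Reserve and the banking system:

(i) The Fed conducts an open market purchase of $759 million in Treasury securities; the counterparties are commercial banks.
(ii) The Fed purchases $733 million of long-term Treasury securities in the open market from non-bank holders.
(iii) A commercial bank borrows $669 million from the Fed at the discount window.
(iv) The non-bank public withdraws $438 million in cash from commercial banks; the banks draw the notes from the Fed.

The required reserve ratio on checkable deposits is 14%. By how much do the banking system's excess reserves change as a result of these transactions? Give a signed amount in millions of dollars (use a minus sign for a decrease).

+$1681.7 million

OMO purchase (from banks) $759 million: reserves +$759M, deposits 0.
Asset purchase (from non-banks) $733 million: reserves +$733M, deposits +$733M.
Discount-window loan $669 million: reserves +$669M, deposits 0.
Currency withdrawal $438 million: reserves −$438M, deposits −$438M.
Totals: Δreserves = +$1723M, Δdeposits = +$295M.
Δrequired reserves = 14% × +$295M = +$41.3M.
Δexcess reserves = Δreserves − Δrequired = +$1723M − (+$41.3M) = +$1681.7 million.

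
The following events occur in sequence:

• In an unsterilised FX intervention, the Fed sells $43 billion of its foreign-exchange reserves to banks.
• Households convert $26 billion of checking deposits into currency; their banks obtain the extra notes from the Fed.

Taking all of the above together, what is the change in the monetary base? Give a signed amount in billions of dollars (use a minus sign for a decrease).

FX sale $43 billion: Fed balance sheet contracts → −$43B.
Currency withdrawal $26 billion: just a shift between currency and reserves — both are base money → 0.
Net: −43 + 0 = -$43 billion.

-$43 billion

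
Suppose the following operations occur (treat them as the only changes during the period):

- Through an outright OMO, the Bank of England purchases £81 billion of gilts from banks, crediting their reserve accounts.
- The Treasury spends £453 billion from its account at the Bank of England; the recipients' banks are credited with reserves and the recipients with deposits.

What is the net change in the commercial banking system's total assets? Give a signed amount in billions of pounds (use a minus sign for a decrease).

OMO purchase (from banks) £81 billion: just an asset swap on bank balance sheets → 0.
Government spending £453 billion: bank balance sheets expand → +£453B.
Net: 0 + 453 = +£453 billion.

+£453 billion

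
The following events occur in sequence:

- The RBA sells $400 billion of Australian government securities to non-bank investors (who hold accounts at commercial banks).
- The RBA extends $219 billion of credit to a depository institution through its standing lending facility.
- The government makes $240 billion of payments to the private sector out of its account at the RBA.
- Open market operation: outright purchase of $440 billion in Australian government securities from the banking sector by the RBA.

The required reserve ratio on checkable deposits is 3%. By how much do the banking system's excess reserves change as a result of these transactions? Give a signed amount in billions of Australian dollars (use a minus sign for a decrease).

+$503.8 billion

Asset sale (to non-banks) $400 billion: reserves −$400B, deposits −$400B.
Discount-window loan $219 billion: reserves +$219B, deposits 0.
Government spending $240 billion: reserves +$240B, deposits +$240B.
OMO purchase (from banks) $440 billion: reserves +$440B, deposits 0.
Totals: Δreserves = +$499B, Δdeposits = −$160B.
Δrequired reserves = 3% × −$160B = −$4.8B.
Δexcess reserves = Δreserves − Δrequired = +$499B − (−$4.8B) = +$503.8 billion.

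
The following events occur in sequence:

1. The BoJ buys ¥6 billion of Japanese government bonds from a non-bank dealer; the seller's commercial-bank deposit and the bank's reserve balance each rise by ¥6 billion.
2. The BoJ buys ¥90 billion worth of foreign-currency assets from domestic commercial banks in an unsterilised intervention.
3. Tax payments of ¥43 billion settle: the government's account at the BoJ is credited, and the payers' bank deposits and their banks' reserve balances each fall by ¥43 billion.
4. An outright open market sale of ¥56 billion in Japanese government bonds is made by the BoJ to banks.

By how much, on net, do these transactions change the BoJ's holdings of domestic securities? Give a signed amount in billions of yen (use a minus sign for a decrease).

-¥50 billion

Asset purchase (from non-banks) ¥6 billion: securities added to the BoJ's portfolio → +¥6B.
FX purchase ¥90 billion: the BoJ's securities portfolio is untouched → 0.
Government account inflow ¥43 billion: the BoJ's securities portfolio is untouched → 0.
OMO sale (to banks) ¥56 billion: securities removed from the BoJ's portfolio → −¥56B.
Net: 6 + 0 + 0 − 56 = -¥50 billion.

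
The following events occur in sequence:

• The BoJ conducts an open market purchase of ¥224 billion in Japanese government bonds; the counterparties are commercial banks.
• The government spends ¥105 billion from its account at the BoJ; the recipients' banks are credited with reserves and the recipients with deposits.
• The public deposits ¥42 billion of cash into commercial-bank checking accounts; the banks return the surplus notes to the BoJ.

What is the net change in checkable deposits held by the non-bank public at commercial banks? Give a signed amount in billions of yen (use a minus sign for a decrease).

BoJ balance sheet:
  Assets:      Securities +¥224B
  Liabilities: Bank reserves +¥371B, Currency in circulation −¥42B, Government deposits −¥105B
Commercial banking system:
  Assets:      Reserves at CB +¥371B, Securities −¥224B
  Liabilities: Checkable deposits +¥147B
So the change in checkable deposits held by the non-bank public at commercial banks is +¥147 billion.

+¥147 billion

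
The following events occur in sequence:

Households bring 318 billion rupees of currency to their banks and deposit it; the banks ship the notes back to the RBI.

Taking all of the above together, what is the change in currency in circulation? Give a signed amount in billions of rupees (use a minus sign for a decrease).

-318 billion

Currency deposit 318 billion rupees: notes return to the central bank → −318B.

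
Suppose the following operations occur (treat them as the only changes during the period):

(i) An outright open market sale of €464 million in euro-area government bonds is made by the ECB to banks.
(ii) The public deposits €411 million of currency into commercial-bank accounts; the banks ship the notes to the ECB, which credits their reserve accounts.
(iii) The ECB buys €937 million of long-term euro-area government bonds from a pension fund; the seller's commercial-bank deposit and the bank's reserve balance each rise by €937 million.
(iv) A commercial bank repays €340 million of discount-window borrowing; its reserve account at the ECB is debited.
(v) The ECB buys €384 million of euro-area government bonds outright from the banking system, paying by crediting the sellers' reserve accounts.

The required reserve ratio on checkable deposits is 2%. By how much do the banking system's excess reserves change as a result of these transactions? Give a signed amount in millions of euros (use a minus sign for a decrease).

OMO sale (to banks) €464 million: reserves −€464M, deposits 0.
Currency deposit €411 million: reserves +€411M, deposits +€411M.
Asset purchase (from non-banks) €937 million: reserves +€937M, deposits +€937M.
Discount-window repayment €340 million: reserves −€340M, deposits 0.
OMO purchase (from banks) €384 million: reserves +€384M, deposits 0.
Totals: Δreserves = +€928M, Δdeposits = +€1348M.
Δrequired reserves = 2% × +€1348M = +€26.96M.
Δexcess reserves = Δreserves − Δrequired = +€928M − (+€26.96M) = +€901.04 million.

+€901.04 million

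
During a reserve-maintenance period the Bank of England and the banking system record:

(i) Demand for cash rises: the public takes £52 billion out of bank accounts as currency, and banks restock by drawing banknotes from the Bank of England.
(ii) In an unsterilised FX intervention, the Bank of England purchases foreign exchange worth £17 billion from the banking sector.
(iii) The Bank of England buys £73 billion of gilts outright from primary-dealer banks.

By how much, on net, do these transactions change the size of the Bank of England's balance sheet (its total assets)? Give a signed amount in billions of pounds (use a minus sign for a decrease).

+£90 billion

Bank of England balance sheet:
  Assets:      Securities +£73B, Foreign assets +£17B
  Liabilities: Bank reserves +£38B, Currency in circulation +£52B
Commercial banking system:
  Assets:      Reserves at CB +£38B, Securities −£73B, Foreign assets −£17B
  Liabilities: Checkable deposits −£52B
Change in total Bank of England assets = +£90 billion.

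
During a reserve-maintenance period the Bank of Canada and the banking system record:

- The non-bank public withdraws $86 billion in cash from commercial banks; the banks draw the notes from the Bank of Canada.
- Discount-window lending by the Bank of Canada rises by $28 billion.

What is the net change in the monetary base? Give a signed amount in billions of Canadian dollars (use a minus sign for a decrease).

Bank of Canada balance sheet:
  Assets:      Loans to banks +$28B
  Liabilities: Bank reserves −$58B, Currency in circulation +$86B
Monetary base = currency + reserves: +$86B + (−$58B) = +$28 billion.

+$28 billion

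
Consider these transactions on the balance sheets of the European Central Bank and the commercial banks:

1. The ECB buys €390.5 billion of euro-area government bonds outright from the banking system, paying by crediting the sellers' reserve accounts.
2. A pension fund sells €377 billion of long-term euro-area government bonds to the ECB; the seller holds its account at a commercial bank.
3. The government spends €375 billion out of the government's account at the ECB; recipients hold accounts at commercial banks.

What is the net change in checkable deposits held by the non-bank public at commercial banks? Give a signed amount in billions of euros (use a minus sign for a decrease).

+€752 billion

OMO purchase (from banks) €390.5 billion: the counterparty is a bank, so public deposits are unchanged → 0.
Asset purchase (from non-banks) €377 billion: non-bank counterparties' bank balances rise → +€377B.
Government spending €375 billion: non-bank counterparties' bank balances rise → +€375B.
Net: 0 + 377 + 375 = +€752 billion.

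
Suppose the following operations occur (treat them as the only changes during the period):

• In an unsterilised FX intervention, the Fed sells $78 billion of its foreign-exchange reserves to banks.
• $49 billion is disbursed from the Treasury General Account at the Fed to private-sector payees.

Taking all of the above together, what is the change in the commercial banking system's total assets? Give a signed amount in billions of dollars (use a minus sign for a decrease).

FX sale $78 billion: just an asset swap on bank balance sheets → 0.
Government spending $49 billion: bank balance sheets expand → +$49B.
Net: 0 + 49 = +$49 billion.

+$49 billion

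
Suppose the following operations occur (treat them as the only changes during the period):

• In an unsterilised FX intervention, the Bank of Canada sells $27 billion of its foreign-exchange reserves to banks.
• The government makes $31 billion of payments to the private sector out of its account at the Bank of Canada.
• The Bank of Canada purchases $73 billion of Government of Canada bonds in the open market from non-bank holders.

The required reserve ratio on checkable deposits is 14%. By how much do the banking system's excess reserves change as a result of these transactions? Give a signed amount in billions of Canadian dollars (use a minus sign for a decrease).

+$62.44 billion

FX sale $27 billion: reserves −$27B, deposits 0.
Government spending $31 billion: reserves +$31B, deposits +$31B.
Asset purchase (from non-banks) $73 billion: reserves +$73B, deposits +$73B.
Totals: Δreserves = +$77B, Δdeposits = +$104B.
Δrequired reserves = 14% × +$104B = +$14.56B.
Δexcess reserves = Δreserves − Δrequired = +$77B − (+$14.56B) = +$62.44 billion.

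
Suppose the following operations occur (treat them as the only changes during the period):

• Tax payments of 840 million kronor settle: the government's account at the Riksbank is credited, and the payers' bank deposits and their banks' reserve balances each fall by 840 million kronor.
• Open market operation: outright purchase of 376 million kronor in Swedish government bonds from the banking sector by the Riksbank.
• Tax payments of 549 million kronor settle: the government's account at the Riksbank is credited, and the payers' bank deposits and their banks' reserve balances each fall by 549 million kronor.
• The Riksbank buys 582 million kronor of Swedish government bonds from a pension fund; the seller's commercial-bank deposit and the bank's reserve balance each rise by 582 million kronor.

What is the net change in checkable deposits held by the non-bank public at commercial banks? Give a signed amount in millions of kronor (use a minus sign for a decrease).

Riksbank balance sheet:
  Assets:      Securities +958M
  Liabilities: Bank reserves −431M, Government deposits +1389M
Commercial banking system:
  Assets:      Reserves at CB −431M, Securities −376M
  Liabilities: Checkable deposits −807M
So the change in checkable deposits held by the non-bank public at commercial banks is -807 million.

-807 million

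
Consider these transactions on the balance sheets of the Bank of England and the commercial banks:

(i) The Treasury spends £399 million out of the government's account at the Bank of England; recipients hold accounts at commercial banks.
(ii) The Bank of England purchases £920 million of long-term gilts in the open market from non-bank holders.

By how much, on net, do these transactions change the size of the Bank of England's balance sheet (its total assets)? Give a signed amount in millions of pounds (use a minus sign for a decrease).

Government spending £399 million: only the composition of liabilities changes → 0.
Asset purchase (from non-banks) £920 million: a Bank of England asset is acquired → +£920M.
Net: 0 + 920 = +£920 million.

+£920 million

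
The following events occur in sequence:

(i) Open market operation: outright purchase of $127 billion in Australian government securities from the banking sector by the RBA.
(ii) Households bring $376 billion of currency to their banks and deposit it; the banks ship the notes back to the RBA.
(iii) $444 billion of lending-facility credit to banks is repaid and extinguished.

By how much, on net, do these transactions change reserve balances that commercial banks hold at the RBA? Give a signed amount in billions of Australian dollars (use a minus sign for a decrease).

+$59 billion

OMO purchase (from banks) $127 billion: the RBA pays by crediting reserve accounts → +$127B.
Currency deposit $376 billion: returned notes are swapped for reserve credit → +$376B.
Discount-window repayment $444 billion: repayment is debited from reserves → −$444B.
Net: 127 + 376 − 444 = +$59 billion.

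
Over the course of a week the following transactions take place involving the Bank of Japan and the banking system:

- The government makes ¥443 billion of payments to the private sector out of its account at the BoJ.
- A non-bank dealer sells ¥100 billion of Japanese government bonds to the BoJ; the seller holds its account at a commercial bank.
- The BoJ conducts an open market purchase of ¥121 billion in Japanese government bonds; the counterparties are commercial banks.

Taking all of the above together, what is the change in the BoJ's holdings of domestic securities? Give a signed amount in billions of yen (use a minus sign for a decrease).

BoJ balance sheet:
  Assets:      Securities +¥221B
  Liabilities: Bank reserves +¥664B, Government deposits −¥443B
So the change in the BoJ's holdings of domestic securities is +¥221 billion.

+¥221 billion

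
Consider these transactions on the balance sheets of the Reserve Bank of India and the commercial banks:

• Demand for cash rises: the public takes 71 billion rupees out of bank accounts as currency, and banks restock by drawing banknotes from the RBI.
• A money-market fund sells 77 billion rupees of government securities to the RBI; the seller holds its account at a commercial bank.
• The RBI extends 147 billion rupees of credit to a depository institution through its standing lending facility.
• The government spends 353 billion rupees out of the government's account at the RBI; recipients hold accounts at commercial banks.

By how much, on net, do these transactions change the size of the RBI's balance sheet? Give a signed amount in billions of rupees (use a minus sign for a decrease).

+224 billion

RBI balance sheet:
  Assets:      Securities +77B, Loans to banks +147B
  Liabilities: Bank reserves +506B, Currency in circulation +71B, Government deposits −353B
Change in total RBI assets = +224 billion.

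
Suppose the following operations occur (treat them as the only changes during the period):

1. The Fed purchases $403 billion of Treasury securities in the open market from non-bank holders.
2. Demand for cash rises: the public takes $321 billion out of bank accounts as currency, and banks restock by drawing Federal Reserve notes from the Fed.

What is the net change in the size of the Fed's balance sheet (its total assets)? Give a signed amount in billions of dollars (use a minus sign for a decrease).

Fed balance sheet:
  Assets:      Securities +$403B
  Liabilities: Bank reserves +$82B, Currency in circulation +$321B
Commercial banking system:
  Assets:      Reserves at CB +$82B
  Liabilities: Checkable deposits +$82B
Change in total Fed assets = +$403 billion.

+$403 billion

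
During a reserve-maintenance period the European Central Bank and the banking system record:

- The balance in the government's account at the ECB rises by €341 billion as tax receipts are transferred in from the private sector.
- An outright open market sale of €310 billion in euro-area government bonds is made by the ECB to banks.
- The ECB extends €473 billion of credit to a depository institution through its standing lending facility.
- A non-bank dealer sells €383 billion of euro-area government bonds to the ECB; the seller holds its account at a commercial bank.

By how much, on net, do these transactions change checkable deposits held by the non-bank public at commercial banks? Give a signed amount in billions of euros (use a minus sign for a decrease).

+€42 billion

ECB balance sheet:
  Assets:      Securities +€73B, Loans to banks +€473B
  Liabilities: Bank reserves +€205B, Government deposits +€341B
Commercial banking system:
  Assets:      Reserves at CB +€205B, Securities +€310B
  Liabilities: Checkable deposits +€42B, Borrowings from CB +€473B
So the change in checkable deposits held by the non-bank public at commercial banks is +€42 billion.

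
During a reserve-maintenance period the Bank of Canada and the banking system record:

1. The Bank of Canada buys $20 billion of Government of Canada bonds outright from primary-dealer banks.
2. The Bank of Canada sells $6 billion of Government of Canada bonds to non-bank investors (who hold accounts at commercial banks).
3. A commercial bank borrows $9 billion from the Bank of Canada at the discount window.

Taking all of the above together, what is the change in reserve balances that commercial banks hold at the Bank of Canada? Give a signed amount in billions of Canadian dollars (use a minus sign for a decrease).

OMO purchase (from banks) $20 billion: the Bank of Canada pays by crediting reserve accounts → +$20B.
Asset sale (to non-banks) $6 billion: the non-bank buyers' banks settle from reserves → −$6B.
Discount-window loan $9 billion: the loan is credited to the bank's reserve account → +$9B.
Net: 20 − 6 + 9 = +$23 billion.

+$23 billion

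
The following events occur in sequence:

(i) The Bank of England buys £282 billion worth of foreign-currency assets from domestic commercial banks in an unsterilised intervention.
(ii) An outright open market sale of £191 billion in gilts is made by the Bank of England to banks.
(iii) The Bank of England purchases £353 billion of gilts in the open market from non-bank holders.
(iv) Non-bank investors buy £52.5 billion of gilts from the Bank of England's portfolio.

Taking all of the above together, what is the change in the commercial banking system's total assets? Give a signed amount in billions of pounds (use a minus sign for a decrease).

Bank of England balance sheet:
  Assets:      Securities +£109.5B, Foreign assets +£282B
  Liabilities: Bank reserves +£391.5B
Commercial banking system:
  Assets:      Reserves at CB +£391.5B, Securities +£191B, Foreign assets −£282B
  Liabilities: Checkable deposits +£300.5B
Change in total bank assets = +£300.5 billion.

+£300.5 billion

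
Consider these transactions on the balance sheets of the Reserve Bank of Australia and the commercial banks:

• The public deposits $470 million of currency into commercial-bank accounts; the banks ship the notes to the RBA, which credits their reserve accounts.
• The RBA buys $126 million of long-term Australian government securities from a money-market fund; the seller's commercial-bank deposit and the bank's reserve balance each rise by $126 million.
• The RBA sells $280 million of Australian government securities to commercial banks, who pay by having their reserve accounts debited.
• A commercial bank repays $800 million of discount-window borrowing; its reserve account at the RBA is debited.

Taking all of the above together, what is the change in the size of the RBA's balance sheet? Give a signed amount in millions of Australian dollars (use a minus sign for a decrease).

RBA balance sheet:
  Assets:      Securities −$154M, Loans to banks −$800M
  Liabilities: Bank reserves −$484M, Currency in circulation −$470M
Commercial banking system:
  Assets:      Reserves at CB −$484M, Securities +$280M
  Liabilities: Checkable deposits +$596M, Borrowings from CB −$800M
Change in total RBA assets = -$954 million.

-$954 million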